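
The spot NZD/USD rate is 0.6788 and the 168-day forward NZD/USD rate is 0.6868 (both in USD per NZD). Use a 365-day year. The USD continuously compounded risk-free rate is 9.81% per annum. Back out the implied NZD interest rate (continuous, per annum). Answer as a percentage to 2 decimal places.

F = S·e^((r_USD − r_NZD)T) ⇒ r_NZD = r_USD − ln(F/S)/T
ln(0.6868/0.6788) = 0.011717; /(168/365) = 0.025457
r_NZD = 0.0981 − 0.025457 = 0.072643
r_NZD = 7.26%

7.26%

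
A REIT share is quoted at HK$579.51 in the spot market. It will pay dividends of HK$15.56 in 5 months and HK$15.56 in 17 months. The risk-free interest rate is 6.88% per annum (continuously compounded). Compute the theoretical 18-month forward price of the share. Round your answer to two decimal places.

PV(dividends) I = 15.56·e^(−0.0688·5/12) + 15.56·e^(−0.0688·17/12)
I = 15.1203 + 14.1150 = 29.2353
F = (S − I)·e^(rT) = (579.51 − 29.2353) · e^(0.0688·18/12)
= 550.2747 · e^0.103200 = 550.2747 × 1.108713 = HK$610.10

HK$610.10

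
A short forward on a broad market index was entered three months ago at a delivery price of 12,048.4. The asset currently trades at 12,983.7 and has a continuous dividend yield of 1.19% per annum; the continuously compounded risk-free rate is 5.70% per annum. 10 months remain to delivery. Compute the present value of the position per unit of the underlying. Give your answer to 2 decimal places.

-1366.10

Current fair forward for the remaining 10 months: F = S·e^((r − q)·T), (r − q) = 0.0570 − 0.0119 = 0.0451
F = 12983.7 · e^(0.0451 × 10/12) = 12983.7 × 1.03829852 = 13480.9565
Value of long forward = (F − K)·e^(−rT) = (13480.9565 − 12048.4) · e^(−0.0570·10/12)
= 1432.5565 × 0.95361047 = 1366.10
Short position value = −(long value) = -1366.10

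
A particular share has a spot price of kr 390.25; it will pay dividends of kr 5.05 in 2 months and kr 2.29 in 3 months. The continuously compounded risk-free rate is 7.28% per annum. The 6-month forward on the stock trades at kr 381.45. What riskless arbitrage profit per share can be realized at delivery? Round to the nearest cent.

kr 15.76 per share

PV(dividends) I = 5.05·e^(−0.0728·2/12) + 2.29·e^(−0.0728·3/12) = 7.2378
Fair forward F* = (S − I)·e^(rT) = (390.25 − 7.2378)·e^0.036400 = 383.0122 × 1.037071 = 397.2108
Market kr 381.45 < fair 397.2108: forward underpriced → reverse cash-and-carry (short the stock, invest proceeds at r, pay the dividends, go long the forward).
Profit at T = |F_mkt − F*| = |381.45 − 397.2108| = kr 15.76 per share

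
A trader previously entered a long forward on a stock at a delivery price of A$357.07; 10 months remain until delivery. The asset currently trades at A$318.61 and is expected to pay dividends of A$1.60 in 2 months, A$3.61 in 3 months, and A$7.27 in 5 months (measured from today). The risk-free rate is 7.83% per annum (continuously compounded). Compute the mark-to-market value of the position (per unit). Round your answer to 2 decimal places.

PV(remaining dividends) I = 1.60·e^(−0.0783·2/12) + 3.61·e^(−0.0783·3/12) + 7.27·e^(−0.0783·5/12) = 12.1559
Current forward F = (S − I)·e^(rT) = (318.61 − 12.1559)·e^(0.0783·10/12) = 306.4541 × 1.067426 = 327.1171
Value (long) = (F − K)·e^(−rT) = (327.1171 − 357.07) × 0.936833 = -28.0609
Value = -A$28.06

-A$28.06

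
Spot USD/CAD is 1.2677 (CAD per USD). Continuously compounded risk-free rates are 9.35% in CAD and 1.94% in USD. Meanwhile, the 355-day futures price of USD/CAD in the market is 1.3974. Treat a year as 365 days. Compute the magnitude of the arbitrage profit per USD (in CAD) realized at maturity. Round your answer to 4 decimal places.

Fair futures: F* = S·e^(carry·T), with carry = (r_CAD − r_USD) = 0.0935 − 0.0194 = 0.0741
F* = 1.2677 · e^(0.0741 × 355/365) = 1.2677 · e^0.072070 = 1.2677 × 1.074731 = 1.3624
Market 1.3974 > fair 1.3624: forward overpriced → cash-and-carry (buy spot, short the forward).
At maturity, profit = |F_mkt − F*| = |1.3974 − 1.3624| = 0.0350 per USD (in CAD)

0.0350 per USD (in CAD)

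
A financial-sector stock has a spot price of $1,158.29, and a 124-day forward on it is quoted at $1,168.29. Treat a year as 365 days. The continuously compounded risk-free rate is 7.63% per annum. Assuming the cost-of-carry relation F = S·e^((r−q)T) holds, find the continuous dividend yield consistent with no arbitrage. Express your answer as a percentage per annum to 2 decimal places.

5.10%

From F = S·e^((r−q)T): (r − q) = ln(F/S)/T
ln(1168.29/1158.29) = ln(1.008633) = 0.008596
(r − q) = 0.008596 / (124/365) = 0.025303
q = r − ln(F/S)/T = 0.0763 − 0.025303 = 0.050997
q = 5.10%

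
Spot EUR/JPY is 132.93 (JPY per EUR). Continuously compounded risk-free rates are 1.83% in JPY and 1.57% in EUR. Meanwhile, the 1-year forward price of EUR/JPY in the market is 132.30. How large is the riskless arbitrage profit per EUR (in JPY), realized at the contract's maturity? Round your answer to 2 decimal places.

Fair forward: F* = S·e^(carry·T), with carry = (r_JPY − r_EUR) = 0.0183 − 0.0157 = 0.0026
F* = 132.93 · e^(0.0026 × 1) = 132.93 · e^0.002600 = 132.93 × 1.002603 = 133.2760
Market 132.30 < fair 133.2760: forward underpriced → reverse cash-and-carry (short spot, go long the forward).
At maturity, profit = |F_mkt − F*| = |132.30 − 133.2760| = 0.98 per EUR (in JPY)

0.98 per EUR (in JPY)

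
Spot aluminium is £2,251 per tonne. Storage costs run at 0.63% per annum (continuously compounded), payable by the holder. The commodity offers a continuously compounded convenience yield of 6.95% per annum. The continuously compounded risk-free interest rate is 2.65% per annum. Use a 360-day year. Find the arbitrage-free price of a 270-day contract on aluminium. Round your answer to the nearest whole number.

£2,190 per tonne

Net carry = r + u − y = 0.0265 + 0.0063 − 0.0695 = -0.0367
F = S·e^((r+u−y)T) = 2251 · e^(-0.0367 × 270/360) = 2251 · e^-0.027525
= 2251 × 0.972850 = £2,190 per tonne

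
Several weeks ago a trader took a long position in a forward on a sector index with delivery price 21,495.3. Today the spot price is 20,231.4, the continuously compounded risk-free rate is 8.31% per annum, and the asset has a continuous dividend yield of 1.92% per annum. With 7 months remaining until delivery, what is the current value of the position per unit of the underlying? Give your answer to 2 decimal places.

Current fair forward for the remaining 7 months: F = S·e^((r − q)·T), (r − q) = 0.0831 − 0.0192 = 0.0639
F = 20231.4 · e^(0.0639 × 7/12) = 20231.4 × 1.03797843 = 20999.7568
Value of long forward = (F − K)·e^(−rT) = (20999.7568 − 21495.3) · e^(−0.0831·7/12)
= -495.5432 × 0.95268116 = -472.09

-472.09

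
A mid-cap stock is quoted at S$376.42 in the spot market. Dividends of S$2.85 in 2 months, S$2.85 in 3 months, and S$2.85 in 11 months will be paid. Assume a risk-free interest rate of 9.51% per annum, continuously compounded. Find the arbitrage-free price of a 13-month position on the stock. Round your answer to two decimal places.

S$408.18

PV(dividends) I = 2.85·e^(−0.0951·2/12) + 2.85·e^(−0.0951·3/12) + 2.85·e^(−0.0951·11/12)
I = 2.8052 + 2.7830 + 2.6121 = 8.2003
F = (S − I)·e^(rT) = (376.42 − 8.2003) · e^(0.0951·13/12)
= 368.2197 · e^0.103025 = 368.2197 × 1.108519 = S$408.18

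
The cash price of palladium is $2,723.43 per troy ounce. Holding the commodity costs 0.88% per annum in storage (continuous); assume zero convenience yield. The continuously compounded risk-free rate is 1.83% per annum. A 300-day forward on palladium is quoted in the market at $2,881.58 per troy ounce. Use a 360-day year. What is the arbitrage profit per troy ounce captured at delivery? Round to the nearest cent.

$95.95 per troy ounce

Fair forward: F* = S·e^(carry·T), with carry = (r + u) = 0.0183 + 0.0088 = 0.0271
F* = 2723.43 · e^(0.0271 × 300/360) = 2723.43 · e^0.02258333 = 2723.43 × 1.02284026 = $2785.6338
Market $2881.58 > fair $2785.6338: forward overpriced → cash-and-carry (buy spot, short the forward).
At maturity, profit = |F_mkt − F*| = |2881.58 − 2785.6338| = $95.95 per troy ounce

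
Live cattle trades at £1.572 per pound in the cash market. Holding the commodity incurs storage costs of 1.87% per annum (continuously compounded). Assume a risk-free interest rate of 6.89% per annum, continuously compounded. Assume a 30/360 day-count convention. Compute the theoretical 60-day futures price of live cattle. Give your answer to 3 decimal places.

Net carry = r + u − y = 0.0689 + 0.0187 − 0.0000 = 0.0876
F = S·e^((r+u−y)T) = 1.572 · e^(0.0876 × 60/360) = 1.572 · e^0.014600
= 1.572 × 1.014707 = £1.595 per pound

£1.595 per pound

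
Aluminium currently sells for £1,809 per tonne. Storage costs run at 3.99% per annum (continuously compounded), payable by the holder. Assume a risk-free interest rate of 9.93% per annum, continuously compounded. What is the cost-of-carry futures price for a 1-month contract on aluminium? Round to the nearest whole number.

Net carry = r + u − y = 0.0993 + 0.0399 − 0.0000 = 0.1392
F = S·e^((r+u−y)T) = 1809 · e^(0.1392 × 1/12) = 1809 · e^0.011600
= 1809 × 1.011668 = £1,830 per tonne

£1,830 per tonne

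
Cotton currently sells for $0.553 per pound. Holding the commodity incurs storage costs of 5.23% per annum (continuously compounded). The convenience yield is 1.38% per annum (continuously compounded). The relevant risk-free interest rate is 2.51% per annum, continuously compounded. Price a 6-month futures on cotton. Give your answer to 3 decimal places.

$0.571 per pound

Net carry = r + u − y = 0.0251 + 0.0523 − 0.0138 = 0.0636
F = S·e^((r+u−y)T) = 0.553 · e^(0.0636 × 6/12) = 0.553 · e^0.031800
= 0.553 × 1.032311 = $0.571 per pound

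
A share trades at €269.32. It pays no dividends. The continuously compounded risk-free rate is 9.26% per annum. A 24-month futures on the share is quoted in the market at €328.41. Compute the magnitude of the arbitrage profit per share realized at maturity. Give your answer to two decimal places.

Fair futures: F* = S·e^(carry·T), with carry = r = 0.0926
F* = 269.32 · e^(0.0926 × 24/12) = 269.32 · e^0.185200 = 269.32 × 1.203459 = €324.1156
Market €328.41 > fair €324.1156: forward overpriced → cash-and-carry (buy spot, short the forward).
At maturity, profit = |F_mkt − F*| = |328.41 − 324.1156| = €4.29 per share

€4.29 per share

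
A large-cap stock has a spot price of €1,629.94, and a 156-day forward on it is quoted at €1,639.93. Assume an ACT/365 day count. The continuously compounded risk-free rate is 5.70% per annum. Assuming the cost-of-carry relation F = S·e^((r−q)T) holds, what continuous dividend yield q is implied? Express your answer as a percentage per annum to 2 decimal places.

4.27%

From F = S·e^((r−q)T): (r − q) = ln(F/S)/T
ln(1639.93/1629.94) = ln(1.006129) = 0.006110
(r − q) = 0.006110 / (156/365) = 0.014296
q = r − ln(F/S)/T = 0.0570 − 0.014296 = 0.042704
q = 4.27%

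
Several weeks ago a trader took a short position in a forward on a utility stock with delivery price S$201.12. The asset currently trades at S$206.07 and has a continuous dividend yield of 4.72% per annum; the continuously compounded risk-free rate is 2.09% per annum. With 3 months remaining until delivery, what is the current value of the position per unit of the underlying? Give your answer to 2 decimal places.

Current fair forward for the remaining 3 months: F = S·e^((r − q)·T), (r − q) = 0.0209 − 0.0472 = -0.0263
F = 206.07 · e^(-0.0263 × 3/12) = 206.07 × 0.993447 = 204.7196
Value of long forward = (F − K)·e^(−rT) = (204.7196 − 201.12) · e^(−0.0209·3/12)
= 3.5996 × 0.994789 = 3.58
Short position value = −(long value) = -S$3.58

-S$3.58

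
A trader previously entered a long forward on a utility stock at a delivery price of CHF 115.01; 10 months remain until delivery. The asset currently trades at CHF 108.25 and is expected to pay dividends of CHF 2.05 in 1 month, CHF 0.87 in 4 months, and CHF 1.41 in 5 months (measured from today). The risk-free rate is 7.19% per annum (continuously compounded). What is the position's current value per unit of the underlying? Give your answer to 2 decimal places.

PV(remaining dividends) I = 2.05·e^(−0.0719·1/12) + 0.87·e^(−0.0719·4/12) + 1.41·e^(−0.0719·5/12) = 4.2555
Current forward F = (S − I)·e^(rT) = (108.25 − 4.2555)·e^(0.0719·10/12) = 103.9945 × 1.061748 = 110.4160
Value (long) = (F − K)·e^(−rT) = (110.4160 − 115.01) × 0.941843 = -4.3268
Value = -CHF 4.33

-CHF 4.33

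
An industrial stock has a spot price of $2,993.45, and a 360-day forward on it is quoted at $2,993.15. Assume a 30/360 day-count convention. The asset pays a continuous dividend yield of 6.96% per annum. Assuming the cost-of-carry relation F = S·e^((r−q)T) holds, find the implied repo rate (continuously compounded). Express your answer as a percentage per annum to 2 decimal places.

6.95%

From F = S·e^((r−q)T): (r − q) = ln(F/S)/T
ln(2993.15/2993.45) = ln(0.999900) = -0.000100
(r − q) = -0.000100 / (360/360) = -0.000100
r = ln(F/S)/T + q = -0.000100 + 0.0696 = 0.069500
r = 6.95%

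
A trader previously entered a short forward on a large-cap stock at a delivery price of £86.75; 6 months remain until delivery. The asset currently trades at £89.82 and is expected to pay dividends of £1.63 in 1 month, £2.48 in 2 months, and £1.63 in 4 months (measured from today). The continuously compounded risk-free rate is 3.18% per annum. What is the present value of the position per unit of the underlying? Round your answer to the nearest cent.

£1.27

PV(remaining dividends) I = 1.63·e^(−0.0318·1/12) + 2.48·e^(−0.0318·2/12) + 1.63·e^(−0.0318·4/12) = 5.7054
Current forward F = (S − I)·e^(rT) = (89.82 − 5.7054)·e^(0.0318·6/12) = 84.1146 × 1.016027 = 85.4627
Value (long) = (F − K)·e^(−rT) = (85.4627 − 86.75) × 0.984226 = -1.2670
Short position value = −(long value) = £1.27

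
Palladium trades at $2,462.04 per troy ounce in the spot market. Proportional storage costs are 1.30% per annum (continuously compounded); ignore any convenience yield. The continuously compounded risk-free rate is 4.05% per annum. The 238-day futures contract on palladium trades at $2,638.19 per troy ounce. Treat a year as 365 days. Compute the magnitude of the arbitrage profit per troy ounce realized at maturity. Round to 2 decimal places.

$88.75 per troy ounce

Fair futures: F* = S·e^(carry·T), with carry = (r + u) = 0.0405 + 0.0130 = 0.0535
F* = 2462.04 · e^(0.0535 × 238/365) = 2462.04 · e^0.03488493 = 2462.04 × 1.03550055 = $2549.4438
Market $2638.19 > fair $2549.4438: forward overpriced → cash-and-carry (buy spot, short the forward).
At maturity, profit = |F_mkt − F*| = |2638.19 − 2549.4438| = $88.75 per troy ounce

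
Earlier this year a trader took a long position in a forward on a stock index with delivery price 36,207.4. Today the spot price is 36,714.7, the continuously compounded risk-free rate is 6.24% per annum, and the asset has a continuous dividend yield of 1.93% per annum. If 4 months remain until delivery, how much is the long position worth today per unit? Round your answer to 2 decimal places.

Current fair forward for the remaining 4 months: F = S·e^((r − q)·T), (r − q) = 0.0624 − 0.0193 = 0.0431
F = 36714.7 · e^(0.0431 × 4/12) = 36714.7 × 1.01447036 = 37245.9749
Value of long forward = (F − K)·e^(−rT) = (37245.9749 − 36207.4) · e^(−0.0624·4/12)
= 1038.5749 × 0.97941483 = 1017.20

1017.20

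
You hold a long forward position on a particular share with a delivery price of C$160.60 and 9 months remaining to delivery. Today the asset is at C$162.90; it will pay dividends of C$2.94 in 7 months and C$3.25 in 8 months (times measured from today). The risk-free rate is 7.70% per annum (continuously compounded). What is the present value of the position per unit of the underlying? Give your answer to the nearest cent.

PV(remaining dividends) I = 2.94·e^(−0.0770·7/12) + 3.25·e^(−0.0770·8/12) = 5.8982
Current forward F = (S − I)·e^(rT) = (162.90 − 5.8982)·e^(0.0770·9/12) = 157.0018 × 1.059450 = 166.3356
Value (long) = (F − K)·e^(−rT) = (166.3356 − 160.60) × 0.943886 = 5.4138
Value = C$5.41

C$5.41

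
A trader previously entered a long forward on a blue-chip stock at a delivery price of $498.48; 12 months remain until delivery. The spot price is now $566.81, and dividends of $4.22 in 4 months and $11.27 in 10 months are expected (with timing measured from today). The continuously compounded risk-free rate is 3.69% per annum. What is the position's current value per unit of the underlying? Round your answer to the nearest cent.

$71.29

PV(remaining dividends) I = 4.22·e^(−0.0369·4/12) + 11.27·e^(−0.0369·10/12) = 15.0971
Current forward F = (S − I)·e^(rT) = (566.81 − 15.0971)·e^(0.0369·12/12) = 551.7129 × 1.037589 = 572.4512
Value (long) = (F − K)·e^(−rT) = (572.4512 − 498.48) × 0.963773 = 71.2914
Value = $71.29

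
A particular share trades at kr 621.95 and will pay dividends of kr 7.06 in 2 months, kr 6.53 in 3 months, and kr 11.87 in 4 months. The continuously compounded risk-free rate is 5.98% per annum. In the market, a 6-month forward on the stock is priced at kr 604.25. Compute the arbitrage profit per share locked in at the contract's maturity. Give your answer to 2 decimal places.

kr 10.76 per share

PV(dividends) I = 7.06·e^(−0.0598·2/12) + 6.53·e^(−0.0598·3/12) + 11.87·e^(−0.0598·4/12) = 25.0588
Fair forward F* = (S − I)·e^(rT) = (621.95 − 25.0588)·e^0.029900 = 596.8912 × 1.030351 = 615.0074
Market kr 604.25 < fair 615.0074: forward underpriced → reverse cash-and-carry (short the stock, invest proceeds at r, pay the dividends, go long the forward).
Profit at T = |F_mkt − F*| = |604.25 − 615.0074| = kr 10.76 per share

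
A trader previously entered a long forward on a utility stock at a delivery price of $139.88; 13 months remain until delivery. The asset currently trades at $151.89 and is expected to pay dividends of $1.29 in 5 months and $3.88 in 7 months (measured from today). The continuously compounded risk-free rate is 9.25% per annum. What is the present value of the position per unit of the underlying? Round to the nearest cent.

$20.43

PV(remaining dividends) I = 1.29·e^(−0.0925·5/12) + 3.88·e^(−0.0925·7/12) = 4.9174
Current forward F = (S − I)·e^(rT) = (151.89 − 4.9174)·e^(0.0925·13/12) = 146.9726 × 1.105401 = 162.4637
Value (long) = (F − K)·e^(−rT) = (162.4637 − 139.88) × 0.904649 = 20.4303
Value = $20.43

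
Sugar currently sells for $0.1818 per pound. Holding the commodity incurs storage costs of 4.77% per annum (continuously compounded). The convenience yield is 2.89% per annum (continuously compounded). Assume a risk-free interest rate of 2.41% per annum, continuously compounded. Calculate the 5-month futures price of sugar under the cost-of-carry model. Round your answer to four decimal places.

Net carry = r + u − y = 0.0241 + 0.0477 − 0.0289 = 0.0429
F = S·e^((r+u−y)T) = 0.1818 · e^(0.0429 × 5/12) = 0.1818 · e^0.017875
= 0.1818 × 1.018036 = $0.1851 per pound

$0.1851 per pound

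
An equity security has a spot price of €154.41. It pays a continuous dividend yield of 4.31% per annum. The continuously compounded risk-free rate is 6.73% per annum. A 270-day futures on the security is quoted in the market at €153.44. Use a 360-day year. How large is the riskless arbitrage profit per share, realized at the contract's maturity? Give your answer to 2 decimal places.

€3.80 per share

Fair futures: F* = S·e^(carry·T), with carry = (r − q) = 0.0673 − 0.0431 = 0.0242
F* = 154.41 · e^(0.0242 × 270/360) = 154.41 · e^0.018150 = 154.41 × 1.018316 = €157.2382
Market €153.44 < fair €157.2382: forward underpriced → reverse cash-and-carry (short spot, go long the forward).
At maturity, profit = |F_mkt − F*| = |153.44 − 157.2382| = €3.80 per share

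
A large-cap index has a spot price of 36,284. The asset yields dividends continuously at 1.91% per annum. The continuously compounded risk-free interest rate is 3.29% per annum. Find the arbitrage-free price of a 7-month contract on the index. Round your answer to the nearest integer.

F = S·e^((r − q)T) = 36284 · e^((0.0329 − 0.0191) × 7/12)
= 36284 · e^0.008050 = 36284 × 1.008082
F = 36,577

36,577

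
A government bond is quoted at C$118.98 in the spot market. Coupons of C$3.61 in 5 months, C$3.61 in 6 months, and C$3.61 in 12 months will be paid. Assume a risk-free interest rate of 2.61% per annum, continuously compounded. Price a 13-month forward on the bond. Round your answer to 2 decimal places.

C$111.44

PV(coupons) I = 3.61·e^(−0.0261·5/12) + 3.61·e^(−0.0261·6/12) + 3.61·e^(−0.0261·12/12)
I = 3.5710 + 3.5632 + 3.5170 = 10.6512
F = (S − I)·e^(rT) = (118.98 − 10.6512) · e^(0.0261·13/12)
= 108.3288 · e^0.028275 = 108.3288 × 1.028679 = C$111.44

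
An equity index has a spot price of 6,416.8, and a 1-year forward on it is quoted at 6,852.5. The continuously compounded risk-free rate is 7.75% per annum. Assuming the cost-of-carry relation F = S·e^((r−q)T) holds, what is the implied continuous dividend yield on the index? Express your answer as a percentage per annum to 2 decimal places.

From F = S·e^((r−q)T): (r − q) = ln(F/S)/T
ln(6852.5/6416.8) = ln(1.067900) = 0.065694
(r − q) = 0.065694 / (12/12) = 0.065694
q = r − ln(F/S)/T = 0.0775 − 0.065694 = 0.011806
q = 1.18%

1.18%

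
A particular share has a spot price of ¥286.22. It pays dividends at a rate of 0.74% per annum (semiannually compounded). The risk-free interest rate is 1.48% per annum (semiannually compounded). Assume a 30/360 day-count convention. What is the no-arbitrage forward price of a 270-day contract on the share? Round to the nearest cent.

¥287.80

F = S · (1+r/2)^(2T) / (1+q/2)^(2T)
= 286.22 × 1.011121 / 1.005555 = 286.22 × 1.005535
F = ¥287.80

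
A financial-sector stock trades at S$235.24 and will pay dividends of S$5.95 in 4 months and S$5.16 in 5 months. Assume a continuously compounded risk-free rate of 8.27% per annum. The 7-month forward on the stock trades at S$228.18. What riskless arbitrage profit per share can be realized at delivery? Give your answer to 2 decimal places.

S$7.38 per share

PV(dividends) I = 5.95·e^(−0.0827·4/12) + 5.16·e^(−0.0827·5/12) = 10.7734
Fair forward F* = (S − I)·e^(rT) = (235.24 − 10.7734)·e^0.048242 = 224.4666 × 1.049425 = 235.5609
Market S$228.18 < fair 235.5609: forward underpriced → reverse cash-and-carry (short the stock, invest proceeds at r, pay the dividends, go long the forward).
Profit at T = |F_mkt − F*| = |228.18 − 235.5609| = S$7.38 per share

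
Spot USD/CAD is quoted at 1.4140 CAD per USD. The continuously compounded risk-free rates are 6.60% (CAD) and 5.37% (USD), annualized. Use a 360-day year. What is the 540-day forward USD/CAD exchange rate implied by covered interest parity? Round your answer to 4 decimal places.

F = S·e^((r_CAD − r_USD)T) = 1.4140 · e^((0.0660 − 0.0537) × 540/360)
= 1.4140 · e^0.018450 = 1.4140 × 1.018621
F = 1.4403 CAD per USD

1.4403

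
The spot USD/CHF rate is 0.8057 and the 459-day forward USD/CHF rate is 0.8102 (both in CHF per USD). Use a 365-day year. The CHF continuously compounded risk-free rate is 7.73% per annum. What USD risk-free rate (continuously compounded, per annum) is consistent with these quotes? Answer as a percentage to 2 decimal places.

7.29%

F = S·e^((r_CHF − r_USD)T) ⇒ r_USD = r_CHF − ln(F/S)/T
ln(0.8102/0.8057) = 0.005570; /(459/365) = 0.004429
r_USD = 0.0773 − 0.004429 = 0.072871
r_USD = 7.29%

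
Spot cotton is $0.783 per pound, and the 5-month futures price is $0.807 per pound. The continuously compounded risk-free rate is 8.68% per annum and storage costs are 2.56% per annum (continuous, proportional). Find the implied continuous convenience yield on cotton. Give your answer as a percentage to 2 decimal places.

F = S·e^((r+u−y)T) ⇒ (r+u−y) = ln(F/S)/T
ln(0.807/0.783) = 0.030191; /T ⇒ 0.072458
y = r + u − ln(F/S)/T = 0.0868 + 0.0256 − 0.072458 = 0.039942
y = 3.99%

3.99%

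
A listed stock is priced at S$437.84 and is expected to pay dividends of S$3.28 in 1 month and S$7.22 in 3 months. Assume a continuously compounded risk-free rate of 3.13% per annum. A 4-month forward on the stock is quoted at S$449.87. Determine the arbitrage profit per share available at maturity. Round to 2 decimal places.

PV(dividends) I = 3.28·e^(−0.0313·1/12) + 7.22·e^(−0.0313·3/12) = 10.4352
Fair forward F* = (S − I)·e^(rT) = (437.84 − 10.4352)·e^0.010433 = 427.4048 × 1.010488 = 431.8874
Market S$449.87 > fair 431.8874: forward overpriced → cash-and-carry (borrow at r, buy the stock and collect the dividends, short the forward).
Profit at T = |F_mkt − F*| = |449.87 − 431.8874| = S$17.98 per share

S$17.98 per share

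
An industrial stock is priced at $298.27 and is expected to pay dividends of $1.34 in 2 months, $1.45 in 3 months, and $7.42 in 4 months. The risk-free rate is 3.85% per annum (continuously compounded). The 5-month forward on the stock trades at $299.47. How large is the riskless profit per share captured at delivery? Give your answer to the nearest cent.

PV(dividends) I = 1.34·e^(−0.0385·2/12) + 1.45·e^(−0.0385·3/12) + 7.42·e^(−0.0385·4/12) = 10.0929
Fair forward F* = (S − I)·e^(rT) = (298.27 − 10.0929)·e^0.016042 = 288.1771 × 1.016171 = 292.8372
Market $299.47 > fair 292.8372: forward overpriced → cash-and-carry (borrow at r, buy the stock and collect the dividends, short the forward).
Profit at T = |F_mkt − F*| = |299.47 − 292.8372| = $6.63 per share

$6.63 per share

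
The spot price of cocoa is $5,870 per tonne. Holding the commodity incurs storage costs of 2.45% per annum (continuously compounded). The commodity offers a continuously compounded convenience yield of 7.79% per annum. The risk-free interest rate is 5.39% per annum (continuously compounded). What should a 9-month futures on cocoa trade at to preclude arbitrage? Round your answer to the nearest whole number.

$5,872 per tonne

Net carry = r + u − y = 0.0539 + 0.0245 − 0.0779 = 0.0005
F = S·e^((r+u−y)T) = 5870 · e^(0.0005 × 9/12) = 5870 · e^0.000375
= 5870 × 1.000375 = $5,872 per tonne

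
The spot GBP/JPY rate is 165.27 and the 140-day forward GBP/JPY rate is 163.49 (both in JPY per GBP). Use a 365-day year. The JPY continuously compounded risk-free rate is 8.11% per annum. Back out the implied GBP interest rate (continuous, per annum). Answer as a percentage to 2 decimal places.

F = S·e^((r_JPY − r_GBP)T) ⇒ r_GBP = r_JPY − ln(F/S)/T
ln(163.49/165.27) = -0.010829; /(140/365) = -0.028233
r_GBP = 0.0811 + 0.028233 = 0.109333
r_GBP = 10.93%

10.93%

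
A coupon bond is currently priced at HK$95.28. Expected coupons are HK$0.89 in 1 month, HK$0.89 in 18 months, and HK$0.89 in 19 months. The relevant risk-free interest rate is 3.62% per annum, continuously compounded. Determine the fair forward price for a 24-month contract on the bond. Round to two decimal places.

PV(coupons) I = 0.89·e^(−0.0362·1/12) + 0.89·e^(−0.0362·18/12) + 0.89·e^(−0.0362·19/12)
I = 0.8873 + 0.8430 + 0.8404 = 2.5707
F = (S − I)·e^(rT) = (95.28 − 2.5707) · e^(0.0362·24/12)
= 92.7093 · e^0.072400 = 92.7093 × 1.075085 = HK$99.67

HK$99.67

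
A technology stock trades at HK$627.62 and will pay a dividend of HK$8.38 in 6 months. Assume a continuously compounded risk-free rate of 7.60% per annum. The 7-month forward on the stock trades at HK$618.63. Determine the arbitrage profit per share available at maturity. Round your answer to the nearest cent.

HK$29.01 per share

PV(dividends) I = 8.38·e^(−0.0760·6/12) = 8.0675
Fair forward F* = (S − I)·e^(rT) = (627.62 − 8.0675)·e^0.044333 = 619.5525 × 1.045330 = 647.6368
Market HK$618.63 < fair 647.6368: forward underpriced → reverse cash-and-carry (short the stock, invest proceeds at r, pay the dividends, go long the forward).
Profit at T = |F_mkt − F*| = |618.63 − 647.6368| = HK$29.01 per share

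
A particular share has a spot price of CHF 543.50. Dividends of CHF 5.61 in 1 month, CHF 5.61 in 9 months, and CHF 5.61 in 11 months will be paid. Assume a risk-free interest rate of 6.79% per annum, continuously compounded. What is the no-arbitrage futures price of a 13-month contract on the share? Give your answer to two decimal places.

CHF 567.57

PV(dividends) I = 5.61·e^(−0.0679·1/12) + 5.61·e^(−0.0679·9/12) + 5.61·e^(−0.0679·11/12)
I = 5.5783 + 5.3315 + 5.2715 = 16.1813
F = (S − I)·e^(rT) = (543.50 − 16.1813) · e^(0.0679·13/12)
= 527.3187 · e^0.073558 = 527.3187 × 1.076331 = CHF 567.57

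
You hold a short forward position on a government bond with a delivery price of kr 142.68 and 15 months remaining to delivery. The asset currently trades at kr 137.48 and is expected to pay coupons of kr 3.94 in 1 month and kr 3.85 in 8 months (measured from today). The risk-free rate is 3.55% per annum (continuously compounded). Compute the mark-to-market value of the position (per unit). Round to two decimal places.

PV(remaining coupons) I = 3.94·e^(−0.0355·1/12) + 3.85·e^(−0.0355·8/12) = 7.6883
Current forward F = (S − I)·e^(rT) = (137.48 − 7.6883)·e^(0.0355·15/12) = 129.7917 × 1.045374 = 135.6809
Value (long) = (F − K)·e^(−rT) = (135.6809 − 142.68) × 0.956595 = -6.6953
Short position value = −(long value) = kr 6.70

kr 6.70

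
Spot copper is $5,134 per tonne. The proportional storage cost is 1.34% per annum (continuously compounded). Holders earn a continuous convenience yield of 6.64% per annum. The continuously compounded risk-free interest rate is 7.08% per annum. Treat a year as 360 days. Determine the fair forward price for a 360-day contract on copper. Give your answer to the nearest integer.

Net carry = r + u − y = 0.0708 + 0.0134 − 0.0664 = 0.0178
F = S·e^((r+u−y)T) = 5134 · e^(0.0178 × 360/360) = 5134 · e^0.017800
= 5134 × 1.017959 = $5,226 per tonne

$5,226 per tonne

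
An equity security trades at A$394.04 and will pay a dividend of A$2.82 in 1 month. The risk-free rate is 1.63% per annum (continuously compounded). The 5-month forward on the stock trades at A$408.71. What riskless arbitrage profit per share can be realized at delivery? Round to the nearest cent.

PV(dividends) I = 2.82·e^(−0.0163·1/12) = 2.8162
Fair forward F* = (S − I)·e^(rT) = (394.04 − 2.8162)·e^0.006792 = 391.2238 × 1.006815 = 393.8900
Market A$408.71 > fair 393.8900: forward overpriced → cash-and-carry (borrow at r, buy the stock and collect the dividends, short the forward).
Profit at T = |F_mkt − F*| = |408.71 − 393.8900| = A$14.82 per share

A$14.82 per share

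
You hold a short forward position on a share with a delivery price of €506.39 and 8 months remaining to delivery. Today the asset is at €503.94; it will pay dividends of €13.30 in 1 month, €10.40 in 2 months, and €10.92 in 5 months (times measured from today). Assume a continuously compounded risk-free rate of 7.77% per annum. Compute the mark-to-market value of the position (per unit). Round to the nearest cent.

€10.94

PV(remaining dividends) I = 13.30·e^(−0.0777·1/12) + 10.40·e^(−0.0777·2/12) + 10.92·e^(−0.0777·5/12) = 34.0525
Current forward F = (S − I)·e^(rT) = (503.94 − 34.0525)·e^(0.0777·8/12) = 469.8875 × 1.053165 = 494.8691
Value (long) = (F − K)·e^(−rT) = (494.8691 − 506.39) × 0.949519 = -10.9393
Short position value = −(long value) = €10.94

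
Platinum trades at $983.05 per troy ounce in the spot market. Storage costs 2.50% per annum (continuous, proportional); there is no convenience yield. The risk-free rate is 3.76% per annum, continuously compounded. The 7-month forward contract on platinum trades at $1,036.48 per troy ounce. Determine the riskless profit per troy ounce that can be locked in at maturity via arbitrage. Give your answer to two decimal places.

$16.87 per troy ounce

Fair forward: F* = S·e^(carry·T), with carry = (r + u) = 0.0376 + 0.0250 = 0.0626
F* = 983.05 · e^(0.0626 × 7/12) = 983.05 · e^0.036517 = 983.05 × 1.037192 = $1019.6116
Market $1036.48 > fair $1019.6116: forward overpriced → cash-and-carry (buy spot, short the forward).
At maturity, profit = |F_mkt − F*| = |1036.48 − 1019.6116| = $16.87 per troy ounce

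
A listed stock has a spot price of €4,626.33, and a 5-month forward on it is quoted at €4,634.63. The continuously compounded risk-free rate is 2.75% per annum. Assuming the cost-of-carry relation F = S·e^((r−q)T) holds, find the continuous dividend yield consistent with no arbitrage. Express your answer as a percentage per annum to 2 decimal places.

2.32%

From F = S·e^((r−q)T): (r − q) = ln(F/S)/T
ln(4634.63/4626.33) = ln(1.001794) = 0.001792
(r − q) = 0.001792 / (5/12) = 0.004301
q = r − ln(F/S)/T = 0.0275 − 0.004301 = 0.023199
q = 2.32%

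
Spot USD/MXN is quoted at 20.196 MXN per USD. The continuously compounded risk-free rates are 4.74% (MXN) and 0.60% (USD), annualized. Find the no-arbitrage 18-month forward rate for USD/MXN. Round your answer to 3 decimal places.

F = S·e^((r_MXN − r_USD)T) = 20.196 · e^((0.0474 − 0.0060) × 18/12)
= 20.196 · e^0.062100 = 20.196 × 1.064069
F = 21.490 MXN per USD

21.490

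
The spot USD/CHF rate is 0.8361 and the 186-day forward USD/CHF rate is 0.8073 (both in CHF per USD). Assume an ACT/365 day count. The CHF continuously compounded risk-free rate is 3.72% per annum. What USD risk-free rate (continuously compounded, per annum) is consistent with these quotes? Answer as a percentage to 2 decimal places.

F = S·e^((r_CHF − r_USD)T) ⇒ r_USD = r_CHF − ln(F/S)/T
ln(0.8073/0.8361) = -0.035053; /(186/365) = -0.068787
r_USD = 0.0372 + 0.068787 = 0.105987
r_USD = 10.60%

10.60%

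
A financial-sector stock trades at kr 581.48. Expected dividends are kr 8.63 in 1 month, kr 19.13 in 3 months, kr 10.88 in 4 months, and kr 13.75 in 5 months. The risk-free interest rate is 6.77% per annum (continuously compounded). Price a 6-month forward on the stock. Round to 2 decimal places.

kr 548.34

PV(dividends) I = 8.63·e^(−0.0677·1/12) + 19.13·e^(−0.0677·3/12) + 10.88·e^(−0.0677·4/12) + 13.75·e^(−0.0677·5/12)
I = 8.5814 + 18.8089 + 10.6372 + 13.3676 = 51.3951
F = (S − I)·e^(rT) = (581.48 − 51.3951) · e^(0.0677·6/12)
= 530.0849 · e^0.033850 = 530.0849 × 1.034429 = kr 548.34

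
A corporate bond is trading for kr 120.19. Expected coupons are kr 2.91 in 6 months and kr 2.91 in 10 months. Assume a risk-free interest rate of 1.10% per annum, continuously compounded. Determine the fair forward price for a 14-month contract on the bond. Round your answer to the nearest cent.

kr 115.89

PV(coupons) I = 2.91·e^(−0.0110·6/12) + 2.91·e^(−0.0110·10/12)
I = 2.8940 + 2.8834 = 5.7774
F = (S − I)·e^(rT) = (120.19 − 5.7774) · e^(0.0110·14/12)
= 114.4126 · e^0.012833 = 114.4126 × 1.012916 = kr 115.89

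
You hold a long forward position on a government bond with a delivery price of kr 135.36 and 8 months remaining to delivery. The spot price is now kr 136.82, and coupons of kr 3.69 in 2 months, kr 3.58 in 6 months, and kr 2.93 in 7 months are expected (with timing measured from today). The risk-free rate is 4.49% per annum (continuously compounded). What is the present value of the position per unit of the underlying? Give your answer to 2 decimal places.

PV(remaining coupons) I = 3.69·e^(−0.0449·2/12) + 3.58·e^(−0.0449·6/12) + 2.93·e^(−0.0449·7/12) = 10.0173
Current forward F = (S − I)·e^(rT) = (136.82 − 10.0173)·e^(0.0449·8/12) = 126.8027 × 1.030386 = 130.6557
Value (long) = (F − K)·e^(−rT) = (130.6557 − 135.36) × 0.970510 = -4.5656
Value = -kr 4.57

-kr 4.57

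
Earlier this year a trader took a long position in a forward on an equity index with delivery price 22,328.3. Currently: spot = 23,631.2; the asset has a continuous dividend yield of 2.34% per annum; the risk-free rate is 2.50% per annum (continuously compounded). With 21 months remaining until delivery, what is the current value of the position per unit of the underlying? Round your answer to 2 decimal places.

Current fair forward for the remaining 21 months: F = S·e^((r − q)·T), (r − q) = 0.0250 − 0.0234 = 0.0016
F = 23631.2 · e^(0.0016 × 21/12) = 23631.2 × 1.00280392 = 23697.4600
Value of long forward = (F − K)·e^(−rT) = (23697.4600 − 22328.3) · e^(−0.0250·21/12)
= 1369.1600 × 0.95719323 = 1310.55

1310.55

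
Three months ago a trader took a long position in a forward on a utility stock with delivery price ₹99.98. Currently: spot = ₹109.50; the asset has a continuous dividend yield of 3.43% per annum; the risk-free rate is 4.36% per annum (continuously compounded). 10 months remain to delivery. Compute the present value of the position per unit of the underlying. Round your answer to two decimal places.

₹10.00

Current fair forward for the remaining 10 months: F = S·e^((r − q)·T), (r − q) = 0.0436 − 0.0343 = 0.0093
F = 109.50 · e^(0.0093 × 10/12) = 109.50 × 1.007780 = 110.3519
Value of long forward = (F − K)·e^(−rT) = (110.3519 − 99.98) · e^(−0.0436·10/12)
= 10.3719 × 0.964319 = 10.00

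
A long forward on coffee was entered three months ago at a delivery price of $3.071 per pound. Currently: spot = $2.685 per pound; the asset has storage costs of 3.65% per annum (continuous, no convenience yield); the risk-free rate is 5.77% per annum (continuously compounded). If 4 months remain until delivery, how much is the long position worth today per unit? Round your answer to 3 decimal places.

-$0.295 per pound

Current fair forward for the remaining 4 months: F = S·e^((r + u)·T), (r + u) = 0.0577 + 0.0365 = 0.0942
F = 2.685 · e^(0.0942 × 4/12) = 2.685 × 1.031898 = 2.7706
Value of long forward = (F − K)·e^(−rT) = (2.7706 − 3.071) · e^(−0.0577·4/12)
= -0.3004 × 0.980950 = -0.295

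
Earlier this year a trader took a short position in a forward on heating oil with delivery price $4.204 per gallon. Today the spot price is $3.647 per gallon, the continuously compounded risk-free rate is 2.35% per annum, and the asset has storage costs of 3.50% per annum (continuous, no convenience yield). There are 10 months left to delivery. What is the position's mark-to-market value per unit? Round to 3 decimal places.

$0.368 per gallon

Current fair forward for the remaining 10 months: F = S·e^((r + u)·T), (r + u) = 0.0235 + 0.0350 = 0.0585
F = 3.647 · e^(0.0585 × 10/12) = 3.647 × 1.049958 = 3.8292
Value of long forward = (F − K)·e^(−rT) = (3.8292 − 4.204) · e^(−0.0235·10/12)
= -0.3748 × 0.980607 = -0.368
Short position value = −(long value) = $0.368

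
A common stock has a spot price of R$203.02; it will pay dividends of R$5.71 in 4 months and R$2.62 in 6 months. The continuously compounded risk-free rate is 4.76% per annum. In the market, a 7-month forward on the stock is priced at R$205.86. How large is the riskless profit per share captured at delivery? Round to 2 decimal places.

PV(dividends) I = 5.71·e^(−0.0476·4/12) + 2.62·e^(−0.0476·6/12) = 8.1785
Fair forward F* = (S − I)·e^(rT) = (203.02 − 8.1785)·e^0.027767 = 194.8415 × 1.028156 = 200.3275
Market R$205.86 > fair 200.3275: forward overpriced → cash-and-carry (borrow at r, buy the stock and collect the dividends, short the forward).
Profit at T = |F_mkt − F*| = |205.86 − 200.3275| = R$5.53 per share

R$5.53 per share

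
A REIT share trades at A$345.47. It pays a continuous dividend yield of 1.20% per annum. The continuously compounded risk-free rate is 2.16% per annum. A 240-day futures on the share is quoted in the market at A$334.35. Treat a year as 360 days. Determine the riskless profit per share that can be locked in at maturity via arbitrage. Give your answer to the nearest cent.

A$13.34 per share

Fair futures: F* = S·e^(carry·T), with carry = (r − q) = 0.0216 − 0.0120 = 0.0096
F* = 345.47 · e^(0.0096 × 240/360) = 345.47 · e^0.006400 = 345.47 × 1.006421 = A$347.6883
Market A$334.35 < fair A$347.6883: forward underpriced → reverse cash-and-carry (short spot, go long the forward).
At maturity, profit = |F_mkt − F*| = |334.35 − 347.6883| = A$13.34 per share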